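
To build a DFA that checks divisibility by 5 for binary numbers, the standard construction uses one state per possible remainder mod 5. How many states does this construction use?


Divisibility by 5 is tracked via the remainder mod 5: 0, 1, ..., 4
The construction assigns one state to each remainder
Number of remainders = 5

5


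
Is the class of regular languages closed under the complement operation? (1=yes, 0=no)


Regular languages are closed under:
- Union (DFA product construction)
- Intersection (DFA product construction)
- Complement (swap accept/reject states)
- Concatenation (NFA construction)
- Kleene star (NFA construction)
complement is in this list
Therefore: closed

1


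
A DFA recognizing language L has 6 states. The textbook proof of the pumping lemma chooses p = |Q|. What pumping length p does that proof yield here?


Pumping lemma for regular languages (standard proof):
Take p = |Q|, the number of DFA states.
Any string of length >= |Q| passes through |Q|+1 states while reading its first |Q| symbols,
so by pigeonhole some state repeats, giving the loop that can be pumped.
Here |Q| = 6
Therefore the proof uses p = 6

6


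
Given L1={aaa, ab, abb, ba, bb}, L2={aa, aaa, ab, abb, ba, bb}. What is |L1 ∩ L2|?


L1 = {aaa, ab, abb, ba, bb}
L2 = {aa, aaa, ab, abb, ba, bb}
Checking each string in L1 against L2:
  'aaa': in L2? Yes
  'ab': in L2? Yes
  'abb': in L2? Yes
  'ba': in L2? Yes
  'bb': in L2? Yes
Intersection = {aaa, ab, abb, ba, bb}
|L1 ∩ L2| = 5

5


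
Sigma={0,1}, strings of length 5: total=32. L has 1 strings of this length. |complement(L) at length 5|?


Alphabet: {0,1}
String length: 5
Total strings of length 5 = 2^5 = 32
Strings in L = 1
Complement = total - |L|
= 32 - 1
= 31

31


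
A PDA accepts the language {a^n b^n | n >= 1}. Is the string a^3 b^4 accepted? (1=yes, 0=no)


Language requires equal numbers of a's and b's
PDA pushes for each 'a', pops for each 'b'
Number of a's = 3
Number of b's = 4
3 != 4 -> Reject

0


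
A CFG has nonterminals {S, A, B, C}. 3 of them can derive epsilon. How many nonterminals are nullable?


Nonterminals: {S, A, B, C}
A nonterminal is nullable if it can derive epsilon
Counting nullable nonterminals: 3
Total nullable = 3

3


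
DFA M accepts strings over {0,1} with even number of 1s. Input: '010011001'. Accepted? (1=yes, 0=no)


DFA has 2 states: q_even (start, accept=yes) and q_odd
Processing string '010011001' character by character:
  Position 0: read '0', 1-count=0 -> q_even (no change)
  Position 1: read '1', 1-count=1 -> q_odd
  Position 2: read '0', 1-count=1 -> q_odd (no change)
  Position 3: read '0', 1-count=1 -> q_odd (no change)
  Position 4: read '1', 1-count=2 -> q_even
  Position 5: read '1', 1-count=3 -> q_odd
  Position 6: read '0', 1-count=3 -> q_odd (no change)
  Position 7: read '0', 1-count=3 -> q_odd (no change)
  Position 8: read '1', 1-count=4 -> q_even
Final state: q_even, total 1s = 4 (even); the DFA requires an even count -> accept

1


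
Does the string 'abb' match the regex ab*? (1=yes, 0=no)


Pattern: ab*
String: 'abb'
Pattern requires: exactly one 'a' followed by zero or more 'b's
First char is 'a' -> OK
Rest 'bb': all b's? Yes
Result: 1

1


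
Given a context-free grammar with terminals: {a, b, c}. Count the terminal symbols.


Terminal symbols: a, b, c
Counting each: a (#1), b (#2), c (#3)
Total = 3

3


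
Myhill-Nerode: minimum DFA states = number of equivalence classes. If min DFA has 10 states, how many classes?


Myhill-Nerode theorem:
Number of equivalence classes = number of states in minimal DFA
Minimal DFA states = 10
Therefore equivalence classes = 10

10


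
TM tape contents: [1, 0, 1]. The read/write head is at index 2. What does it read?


Tape: [1, 0, 1]
Positions: 0 1 2
Values:    1 0 1
Head at position 2
tape[2] = 1

1


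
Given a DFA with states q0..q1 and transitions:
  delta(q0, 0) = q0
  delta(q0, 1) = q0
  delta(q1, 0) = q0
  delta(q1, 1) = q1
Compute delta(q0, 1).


Looking up transition function:
delta(q0, 1) in the table
Row: q0, Column: 1
Result: q0

q0


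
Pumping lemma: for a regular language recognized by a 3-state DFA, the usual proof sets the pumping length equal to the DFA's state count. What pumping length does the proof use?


Pumping lemma for regular languages (standard proof):
Take p = |Q|, the number of DFA states.
Any string of length >= |Q| passes through |Q|+1 states while reading its first |Q| symbols,
so by pigeonhole some state repeats, giving the loop that can be pumped.
Here |Q| = 3
Therefore the proof uses p = 3

3


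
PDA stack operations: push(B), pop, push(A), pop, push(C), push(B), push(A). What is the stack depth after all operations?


Tracing stack operations:
  push(B) -> stack = [B], depth=1
  pop -> removed B, stack = [], depth=0
  push(A) -> stack = [A], depth=1
  pop -> removed A, stack = [], depth=0
  push(C) -> stack = [C], depth=1
  push(B) -> stack = [C,B], depth=2
  push(A) -> stack = [C,B,A], depth=3
Final depth = 3

3


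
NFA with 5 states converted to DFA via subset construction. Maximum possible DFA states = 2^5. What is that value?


NFA has 5 states
Subset construction: each DFA state = subset of NFA states
Maximum subsets = 2^5
2^5 = 32

32


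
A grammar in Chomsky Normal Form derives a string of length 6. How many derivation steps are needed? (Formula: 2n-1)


Chomsky Normal Form derivation:
String length n = 6
Each step either:
  - Splits a nonterminal into two (n-1 such steps)
  - Converts a nonterminal to terminal (n such steps)
Total = (n-1) + n = 2n - 1
= 2(6) - 1
= 12 - 1
= 11

11


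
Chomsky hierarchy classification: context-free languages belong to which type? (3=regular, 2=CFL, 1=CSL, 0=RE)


Chomsky hierarchy levels:
  Type 3: Regular (DFA/NFA/regex)
  Type 2: Context-free (PDA)
  Type 1: Context-sensitive
  Type 0: Recursively enumerable (TM)
'context-free' corresponds to Type 2

2


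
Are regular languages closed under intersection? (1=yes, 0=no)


Regular languages are closed under:
- Union (DFA product construction)
- Intersection (DFA product construction)
- Complement (swap accept/reject states)
- Concatenation (NFA construction)
- Kleene star (NFA construction)
intersection is in this list
Therefore: closed

1


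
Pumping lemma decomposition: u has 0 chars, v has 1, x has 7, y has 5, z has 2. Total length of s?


|s| = |u| + |v| + |x| + |y| + |z|
= 0 + 1 + 7 + 5 + 2
= 1 + 7 + 7
= 8 + 7
= 15

15


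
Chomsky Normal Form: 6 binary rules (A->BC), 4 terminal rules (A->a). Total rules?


CNF allows two rule forms:
  A -> BC (binary): 6 rules
  A -> a (terminal): 4 rules
Total = 6 + 4 = 10

10


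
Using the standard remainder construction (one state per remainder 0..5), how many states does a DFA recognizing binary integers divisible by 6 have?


Divisibility by 6 is tracked via the remainder mod 6: 0, 1, ..., 5
The construction assigns one state to each remainder
Number of remainders = 6

6


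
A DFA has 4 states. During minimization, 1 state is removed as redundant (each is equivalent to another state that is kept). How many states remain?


Original DFA: 4 states
Redundant states removed: 1
Minimized states = original - removed
= 4 - 1
= 3

3


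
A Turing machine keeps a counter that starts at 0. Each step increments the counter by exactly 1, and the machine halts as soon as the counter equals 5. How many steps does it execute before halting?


Counter starts at 0. Counting sequence:
  Step 1: counter = 1
  Step 2: counter = 2
  Step 3: counter = 3
  Step 4: counter = 4
  Step 5: counter = 5
Counter reached 5 -> halt
Total steps = 5

5


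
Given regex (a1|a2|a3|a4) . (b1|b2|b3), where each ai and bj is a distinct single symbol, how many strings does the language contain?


First group: 4 alternatives
Second group: 3 alternatives
Concatenation: each choice from group 1 pairs with each from group 2
Total = 4 x 3 = 12

12


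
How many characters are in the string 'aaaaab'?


String: 'aaaaab'
Counting characters:
  'a' appears 5 time(s)
  'b' appears 1 time(s)
Total length = 5 + 1 = 6

6


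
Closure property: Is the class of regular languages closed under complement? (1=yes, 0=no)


Regular languages are closed under all standard operations:
- Union: Yes (product construction)
- Intersection: Yes (product construction)
- Complement: Yes (swap accept/reject)
- Concatenation: Yes (NFA construction)
Operation: complement -> Closed

1


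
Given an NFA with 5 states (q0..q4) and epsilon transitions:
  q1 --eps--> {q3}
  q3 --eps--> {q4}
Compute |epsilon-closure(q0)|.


Starting from q0
Initialize closure = {q0}
q0 has no outgoing epsilon transitions -> nothing to add
Final closure: {q0}
Size = 1

1


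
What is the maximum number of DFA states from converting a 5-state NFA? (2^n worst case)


NFA has 5 states
Subset construction: each DFA state = subset of NFA states
Maximum subsets = 2^5
2^5 = 32

32


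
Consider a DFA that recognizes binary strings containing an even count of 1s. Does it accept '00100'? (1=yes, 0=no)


DFA has 2 states: q_even (start, accept=yes) and q_odd
Processing string '00100' character by character:
  Position 0: read '0', 1-count=0 -> q_even (no change)
  Position 1: read '0', 1-count=0 -> q_even (no change)
  Position 2: read '1', 1-count=1 -> q_odd
  Position 3: read '0', 1-count=1 -> q_odd (no change)
  Position 4: read '0', 1-count=1 -> q_odd (no change)
Final state: q_odd, total 1s = 1 (odd); the DFA requires an even count -> reject

0


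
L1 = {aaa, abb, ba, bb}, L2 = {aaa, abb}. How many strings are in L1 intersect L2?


L1 = {aaa, abb, ba, bb}
L2 = {aaa, abb}
Checking each string in L1 against L2:
  'aaa': in L2? Yes
  'abb': in L2? Yes
  'ba': in L2? No
  'bb': in L2? No
Intersection = {aaa, abb}
|L1 ∩ L2| = 2

2


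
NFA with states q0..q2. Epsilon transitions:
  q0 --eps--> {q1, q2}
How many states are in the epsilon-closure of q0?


Starting from q0
Initialize closure = {q0}
Follow epsilon from q0 -> add q1
Follow epsilon from q0 -> add q2
Final closure: {q0, q1, q2}
Size = 3

3


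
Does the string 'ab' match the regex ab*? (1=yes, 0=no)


Pattern: ab*
String: 'ab'
Pattern requires: exactly one 'a' followed by zero or more 'b's
First char is 'a' -> OK
Rest 'b': all b's? Yes
Result: 1

1


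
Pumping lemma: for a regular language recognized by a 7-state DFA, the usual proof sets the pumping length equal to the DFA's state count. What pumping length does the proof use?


Pumping lemma for regular languages (standard proof):
Take p = |Q|, the number of DFA states.
Any string of length >= |Q| passes through |Q|+1 states while reading its first |Q| symbols,
so by pigeonhole some state repeats, giving the loop that can be pumped.
Here |Q| = 7
Therefore the proof uses p = 7

7


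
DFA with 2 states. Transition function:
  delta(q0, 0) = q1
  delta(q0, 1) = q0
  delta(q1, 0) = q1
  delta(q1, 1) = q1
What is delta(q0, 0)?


Looking up transition function:
delta(q0, 0) in the table
Row: q0, Column: 0
Result: q1

q1


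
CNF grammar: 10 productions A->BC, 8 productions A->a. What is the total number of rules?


CNF allows two rule forms:
  A -> BC (binary): 10 rules
  A -> a (terminal): 8 rules
Total = 10 + 8 = 18

18


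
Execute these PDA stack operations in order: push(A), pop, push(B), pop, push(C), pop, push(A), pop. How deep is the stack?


Tracing stack operations:
  push(A) -> stack = [A], depth=1
  pop -> removed A, stack = [], depth=0
  push(B) -> stack = [B], depth=1
  pop -> removed B, stack = [], depth=0
  push(C) -> stack = [C], depth=1
  pop -> removed C, stack = [], depth=0
  push(A) -> stack = [A], depth=1
  pop -> removed A, stack = [], depth=0
Final depth = 0

0


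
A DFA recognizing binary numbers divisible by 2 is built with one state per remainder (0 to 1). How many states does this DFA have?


Divisibility by 2 is tracked via the remainder mod 2: 0, 1, ..., 1
The construction assigns one state to each remainder
Number of remainders = 2

2


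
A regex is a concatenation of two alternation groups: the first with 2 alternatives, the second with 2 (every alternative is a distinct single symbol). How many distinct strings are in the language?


First group: 2 alternatives
Second group: 2 alternatives
Concatenation: each choice from group 1 pairs with each from group 2
Total = 2 x 2 = 4

4


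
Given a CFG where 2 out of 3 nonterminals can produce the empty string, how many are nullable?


Nonterminals: {S, A, B}
A nonterminal is nullable if it can derive epsilon
Counting nullable nonterminals: 2
Total nullable = 2

2


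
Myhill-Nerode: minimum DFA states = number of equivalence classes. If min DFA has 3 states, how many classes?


Myhill-Nerode theorem:
Number of equivalence classes = number of states in minimal DFA
Minimal DFA states = 3
Therefore equivalence classes = 3

3


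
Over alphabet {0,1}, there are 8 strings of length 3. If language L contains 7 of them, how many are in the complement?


Alphabet: {0,1}
String length: 3
Total strings of length 3 = 2^3 = 8
Strings in L = 7
Complement = total - |L|
= 8 - 7
= 1

1


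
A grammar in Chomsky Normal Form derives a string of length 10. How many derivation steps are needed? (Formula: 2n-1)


Chomsky Normal Form derivation:
String length n = 10
Each step either:
  - Splits a nonterminal into two (n-1 such steps)
  - Converts a nonterminal to terminal (n such steps)
Total = (n-1) + n = 2n - 1
= 2(10) - 1
= 20 - 1
= 19

19


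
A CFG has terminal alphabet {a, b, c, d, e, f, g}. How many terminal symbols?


Terminal symbols: a, b, c, d, e, f, g
Counting each: a (#1), b (#2), c (#3), d (#4), e (#5), f (#6), g (#7)
Total = 7

7


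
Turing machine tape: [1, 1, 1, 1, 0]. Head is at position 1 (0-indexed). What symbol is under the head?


Tape: [1, 1, 1, 1, 0]
Positions: 0 1 2 3 4
Values:    1 1 1 1 0
Head at position 1
tape[1] = 1

1


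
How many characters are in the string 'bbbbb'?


String: 'bbbbb'
Counting characters:
  'b' appears 5 time(s)
Total length = 0 + 5 = 5

5


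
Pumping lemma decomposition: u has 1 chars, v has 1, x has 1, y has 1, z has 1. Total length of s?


|s| = |u| + |v| + |x| + |y| + |z|
= 1 + 1 + 1 + 1 + 1
= 2 + 1 + 2
= 3 + 2
= 5

5


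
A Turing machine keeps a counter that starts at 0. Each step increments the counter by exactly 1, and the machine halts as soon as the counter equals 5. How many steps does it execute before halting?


Counter starts at 0. Counting sequence:
  Step 1: counter = 1
  Step 2: counter = 2
  Step 3: counter = 3
  Step 4: counter = 4
  Step 5: counter = 5
Counter reached 5 -> halt
Total steps = 5

5


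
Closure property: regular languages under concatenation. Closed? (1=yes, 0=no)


Regular languages are closed under:
- Union (DFA product construction)
- Intersection (DFA product construction)
- Complement (swap accept/reject states)
- Concatenation (NFA construction)
- Kleene star (NFA construction)
concatenation is in this list
Therefore: closed

1


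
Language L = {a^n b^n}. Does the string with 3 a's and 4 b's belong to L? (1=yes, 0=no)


Language requires equal numbers of a's and b's
PDA pushes for each 'a', pops for each 'b'
Number of a's = 3
Number of b's = 4
3 != 4 -> Reject

0


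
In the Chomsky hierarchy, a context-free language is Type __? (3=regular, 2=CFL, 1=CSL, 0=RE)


Chomsky hierarchy levels:
  Type 3: Regular (DFA/NFA/regex)
  Type 2: Context-free (PDA)
  Type 1: Context-sensitive
  Type 0: Recursively enumerable (TM)
'context-free' corresponds to Type 2

2


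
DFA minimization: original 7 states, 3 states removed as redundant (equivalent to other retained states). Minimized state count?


Original DFA: 7 states
Redundant states removed: 3
Minimized states = original - removed
= 7 - 3
= 4

4


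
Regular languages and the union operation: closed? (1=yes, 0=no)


Regular languages are closed under all standard operations:
- Union: Yes (product construction)
- Intersection: Yes (product construction)
- Complement: Yes (swap accept/reject)
- Concatenation: Yes (NFA construction)
Operation: union -> Closed

1


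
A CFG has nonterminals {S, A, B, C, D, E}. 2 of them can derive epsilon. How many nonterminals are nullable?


Nonterminals: {S, A, B, C, D, E}
A nonterminal is nullable if it can derive epsilon
Counting nullable nonterminals: 2
Total nullable = 2

2


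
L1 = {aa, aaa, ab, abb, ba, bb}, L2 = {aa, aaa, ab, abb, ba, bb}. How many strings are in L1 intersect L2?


L1 = {aa, aaa, ab, abb, ba, bb}
L2 = {aa, aaa, ab, abb, ba, bb}
Checking each string in L1 against L2:
  'aa': in L2? Yes
  'aaa': in L2? Yes
  'ab': in L2? Yes
  'abb': in L2? Yes
  'ba': in L2? Yes
  'bb': in L2? Yes
Intersection = {aa, aaa, ab, abb, ba, bb}
|L1 ∩ L2| = 6

6


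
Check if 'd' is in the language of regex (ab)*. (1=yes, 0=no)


Pattern: (ab)*
String: 'd'
Pattern requires: zero or more repetitions of 'ab'
Length 1 is odd -> cannot be (ab)* -> no match
Result: 0

0


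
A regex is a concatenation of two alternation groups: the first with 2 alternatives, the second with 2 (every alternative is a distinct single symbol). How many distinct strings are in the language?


First group: 2 alternatives
Second group: 2 alternatives
Concatenation: each choice from group 1 pairs with each from group 2
Total = 2 x 2 = 4

4


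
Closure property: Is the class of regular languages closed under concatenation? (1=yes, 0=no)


Regular languages are closed under all standard operations:
- Union: Yes (product construction)
- Intersection: Yes (product construction)
- Complement: Yes (swap accept/reject)
- Concatenation: Yes (NFA construction)
Operation: concatenation -> Closed

1


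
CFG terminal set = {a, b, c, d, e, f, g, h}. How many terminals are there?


Terminal symbols: a, b, c, d, e, f, g, h
Counting each: a (#1), b (#2), c (#3), d (#4), e (#5), f (#6), g (#7), h (#8)
Total = 8

8


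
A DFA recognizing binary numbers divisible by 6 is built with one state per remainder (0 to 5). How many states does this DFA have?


Divisibility by 6 is tracked via the remainder mod 6: 0, 1, ..., 5
The construction assigns one state to each remainder
Number of remainders = 6

6


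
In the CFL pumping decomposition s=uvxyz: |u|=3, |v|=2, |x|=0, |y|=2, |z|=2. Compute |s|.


|s| = |u| + |v| + |x| + |y| + |z|
= 3 + 2 + 0 + 2 + 2
= 5 + 0 + 4
= 5 + 4
= 9

9


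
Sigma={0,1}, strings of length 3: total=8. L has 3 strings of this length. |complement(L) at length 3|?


Alphabet: {0,1}
String length: 3
Total strings of length 3 = 2^3 = 8
Strings in L = 3
Complement = total - |L|
= 8 - 3
= 5

5


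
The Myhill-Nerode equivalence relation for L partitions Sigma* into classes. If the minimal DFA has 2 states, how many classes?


Myhill-Nerode theorem:
Number of equivalence classes = number of states in minimal DFA
Minimal DFA states = 2
Therefore equivalence classes = 2

2


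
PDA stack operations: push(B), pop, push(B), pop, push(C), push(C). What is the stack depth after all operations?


Tracing stack operations:
  push(B) -> stack = [B], depth=1
  pop -> removed B, stack = [], depth=0
  push(B) -> stack = [B], depth=1
  pop -> removed B, stack = [], depth=0
  push(C) -> stack = [C], depth=1
  push(C) -> stack = [C,C], depth=2
Final depth = 2

2


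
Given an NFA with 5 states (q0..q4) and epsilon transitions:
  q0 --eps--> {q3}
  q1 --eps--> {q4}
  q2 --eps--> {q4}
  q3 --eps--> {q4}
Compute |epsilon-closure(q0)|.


Starting from q0
Initialize closure = {q0}
Follow epsilon from q0 -> add q3
Follow epsilon from q3 -> add q4
Final closure: {q0, q3, q4}
Size = 3

3


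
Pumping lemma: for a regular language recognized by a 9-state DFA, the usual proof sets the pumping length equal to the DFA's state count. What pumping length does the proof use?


Pumping lemma for regular languages (standard proof):
Take p = |Q|, the number of DFA states.
Any string of length >= |Q| passes through |Q|+1 states while reading its first |Q| symbols,
so by pigeonhole some state repeats, giving the loop that can be pumped.
Here |Q| = 9
Therefore the proof uses p = 9

9


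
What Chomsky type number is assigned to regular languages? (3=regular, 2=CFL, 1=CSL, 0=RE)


Chomsky hierarchy levels:
  Type 3: Regular (DFA/NFA/regex)
  Type 2: Context-free (PDA)
  Type 1: Context-sensitive
  Type 0: Recursively enumerable (TM)
'regular' corresponds to Type 3

3


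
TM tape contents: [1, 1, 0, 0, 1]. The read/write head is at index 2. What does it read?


Tape: [1, 1, 0, 0, 1]
Positions: 0 1 2 3 4
Values:    1 1 0 0 1
Head at position 2
tape[2] = 0

0


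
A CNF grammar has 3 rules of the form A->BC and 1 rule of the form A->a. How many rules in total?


CNF allows two rule forms:
  A -> BC (binary): 3 rules
  A -> a (terminal): 1 rule
Total = 3 + 1 = 4

4


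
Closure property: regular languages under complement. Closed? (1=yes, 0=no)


Regular languages are closed under:
- Union (DFA product construction)
- Intersection (DFA product construction)
- Complement (swap accept/reject states)
- Concatenation (NFA construction)
- Kleene star (NFA construction)
complement is in this list
Therefore: closed

1


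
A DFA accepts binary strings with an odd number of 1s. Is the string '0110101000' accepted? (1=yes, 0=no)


DFA has 2 states: q_even (start, accept=no) and q_odd
Processing string '0110101000' character by character:
  Position 0: read '0', 1-count=0 -> q_even (no change)
  Position 1: read '1', 1-count=1 -> q_odd
  Position 2: read '1', 1-count=2 -> q_even
  Position 3: read '0', 1-count=2 -> q_even (no change)
  Position 4: read '1', 1-count=3 -> q_odd
  Position 5: read '0', 1-count=3 -> q_odd (no change)
  Position 6: read '1', 1-count=4 -> q_even
  Position 7: read '0', 1-count=4 -> q_even (no change)
  Position 8: read '0', 1-count=4 -> q_even (no change)
  Position 9: read '0', 1-count=4 -> q_even (no change)
Final state: q_even, total 1s = 4 (even); the DFA requires an odd count -> reject

0


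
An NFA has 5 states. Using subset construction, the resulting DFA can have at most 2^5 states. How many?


NFA has 5 states
Subset construction: each DFA state = subset of NFA states
Maximum subsets = 2^5
2^5 = 32

32


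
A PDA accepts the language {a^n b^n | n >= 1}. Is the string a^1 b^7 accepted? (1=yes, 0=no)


Language requires equal numbers of a's and b's
PDA pushes for each 'a', pops for each 'b'
Number of a's = 1
Number of b's = 7
1 != 7 -> Reject

0


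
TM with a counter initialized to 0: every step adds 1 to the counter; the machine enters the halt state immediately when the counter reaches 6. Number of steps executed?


Counter starts at 0. Counting sequence:
  Step 1: counter = 1
  Step 2: counter = 2
  Step 3: counter = 3
  Step 4: counter = 4
  Step 5: counter = 5
  Step 6: counter = 6
Counter reached 6 -> halt
Total steps = 6

6


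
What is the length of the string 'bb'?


String: 'bb'
Counting characters:
  'b' appears 2 time(s)
Total length = 0 + 2 = 2

2


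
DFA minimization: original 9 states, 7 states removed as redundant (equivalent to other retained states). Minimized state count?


Original DFA: 9 states
Redundant states removed: 7
Minimized states = original - removed
= 9 - 7
= 2

2


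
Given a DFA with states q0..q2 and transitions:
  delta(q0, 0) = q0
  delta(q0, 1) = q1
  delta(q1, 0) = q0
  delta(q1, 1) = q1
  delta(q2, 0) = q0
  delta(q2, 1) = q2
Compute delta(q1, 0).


Looking up transition function:
delta(q1, 0) in the table
Row: q1, Column: 0
Result: q0

q0


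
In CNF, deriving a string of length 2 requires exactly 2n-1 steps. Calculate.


Chomsky Normal Form derivation:
String length n = 2
Each step either:
  - Splits a nonterminal into two (n-1 such steps)
  - Converts a nonterminal to terminal (n such steps)
Total = (n-1) + n = 2n - 1
= 2(2) - 1
= 4 - 1
= 3

3


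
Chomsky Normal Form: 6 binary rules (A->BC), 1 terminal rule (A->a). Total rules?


CNF allows two rule forms:
  A -> BC (binary): 6 rules
  A -> a (terminal): 1 rule
Total = 6 + 1 = 7

7


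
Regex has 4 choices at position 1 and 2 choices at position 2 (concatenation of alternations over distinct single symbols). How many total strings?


First group: 4 alternatives
Second group: 2 alternatives
Concatenation: each choice from group 1 pairs with each from group 2
Total = 4 x 2 = 8

8


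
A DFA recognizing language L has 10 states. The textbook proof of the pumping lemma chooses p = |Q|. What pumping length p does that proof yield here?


Pumping lemma for regular languages (standard proof):
Take p = |Q|, the number of DFA states.
Any string of length >= |Q| passes through |Q|+1 states while reading its first |Q| symbols,
so by pigeonhole some state repeats, giving the loop that can be pumped.
Here |Q| = 10
Therefore the proof uses p = 10

10


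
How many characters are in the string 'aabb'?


String: 'aabb'
Counting characters:
  'a' appears 2 time(s)
  'b' appears 2 time(s)
Total length = 2 + 2 = 4

4


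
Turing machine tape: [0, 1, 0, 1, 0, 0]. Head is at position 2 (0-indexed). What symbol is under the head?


Tape: [0, 1, 0, 1, 0, 0]
Positions: 0 1 2 3 4 5
Values:    0 1 0 1 0 0
Head at position 2
tape[2] = 0

0


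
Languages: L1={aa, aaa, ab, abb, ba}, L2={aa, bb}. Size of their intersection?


L1 = {aa, aaa, ab, abb, ba}
L2 = {aa, bb}
Checking each string in L1 against L2:
  'aa': in L2? Yes
  'aaa': in L2? No
  'ab': in L2? No
  'abb': in L2? No
  'ba': in L2? No
Intersection = {aa}
|L1 ∩ L2| = 1

1


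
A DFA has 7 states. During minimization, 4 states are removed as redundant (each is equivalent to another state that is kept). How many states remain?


Original DFA: 7 states
Redundant states removed: 4
Minimized states = original - removed
= 7 - 4
= 3

3


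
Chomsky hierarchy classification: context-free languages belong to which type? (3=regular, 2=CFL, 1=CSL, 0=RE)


Chomsky hierarchy levels:
  Type 3: Regular (DFA/NFA/regex)
  Type 2: Context-free (PDA)
  Type 1: Context-sensitive
  Type 0: Recursively enumerable (TM)
'context-free' corresponds to Type 2

2


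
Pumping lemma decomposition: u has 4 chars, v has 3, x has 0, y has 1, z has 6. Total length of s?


|s| = |u| + |v| + |x| + |y| + |z|
= 4 + 3 + 0 + 1 + 6
= 7 + 0 + 7
= 7 + 7
= 14

14


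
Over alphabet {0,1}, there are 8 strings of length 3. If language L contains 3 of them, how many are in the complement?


Alphabet: {0,1}
String length: 3
Total strings of length 3 = 2^3 = 8
Strings in L = 3
Complement = total - |L|
= 8 - 3
= 5

5


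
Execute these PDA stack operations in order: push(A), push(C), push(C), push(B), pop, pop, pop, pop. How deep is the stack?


Tracing stack operations:
  push(A) -> stack = [A], depth=1
  push(C) -> stack = [A,C], depth=2
  push(C) -> stack = [A,C,C], depth=3
  push(B) -> stack = [A,C,C,B], depth=4
  pop -> removed B, stack = [A,C,C], depth=3
  pop -> removed C, stack = [A,C], depth=2
  pop -> removed C, stack = [A], depth=1
  pop -> removed A, stack = [], depth=0
Final depth = 0

0


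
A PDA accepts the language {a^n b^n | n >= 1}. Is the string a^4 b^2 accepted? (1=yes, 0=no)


Language requires equal numbers of a's and b's
PDA pushes for each 'a', pops for each 'b'
Number of a's = 4
Number of b's = 2
4 != 2 -> Reject

0


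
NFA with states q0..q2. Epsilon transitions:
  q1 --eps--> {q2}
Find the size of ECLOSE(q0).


Starting from q0
Initialize closure = {q0}
q0 has no outgoing epsilon transitions -> nothing to add
Final closure: {q0}
Size = 1

1


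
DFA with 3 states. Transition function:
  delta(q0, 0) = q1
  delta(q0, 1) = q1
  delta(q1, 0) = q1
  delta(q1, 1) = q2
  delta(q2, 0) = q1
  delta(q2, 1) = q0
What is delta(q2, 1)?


Looking up transition function:
delta(q2, 1) in the table
Row: q2, Column: 1
Result: q0

q0


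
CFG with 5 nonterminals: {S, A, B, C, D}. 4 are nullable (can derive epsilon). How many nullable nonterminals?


Nonterminals: {S, A, B, C, D}
A nonterminal is nullable if it can derive epsilon
Counting nullable nonterminals: 4
Total nullable = 4

4


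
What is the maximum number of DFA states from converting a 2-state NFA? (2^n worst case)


NFA has 2 states
Subset construction: each DFA state = subset of NFA states
Maximum subsets = 2^2
2^2 = 4

4


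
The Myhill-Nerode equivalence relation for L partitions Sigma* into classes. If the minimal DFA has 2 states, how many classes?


Myhill-Nerode theorem:
Number of equivalence classes = number of states in minimal DFA
Minimal DFA states = 2
Therefore equivalence classes = 2

2


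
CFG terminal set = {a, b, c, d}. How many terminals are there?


Terminal symbols: a, b, c, d
Counting each: a (#1), b (#2), c (#3), d (#4)
Total = 4

4


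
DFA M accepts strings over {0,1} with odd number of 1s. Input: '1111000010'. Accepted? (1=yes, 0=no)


DFA has 2 states: q_even (start, accept=no) and q_odd
Processing string '1111000010' character by character:
  Position 0: read '1', 1-count=1 -> q_odd
  Position 1: read '1', 1-count=2 -> q_even
  Position 2: read '1', 1-count=3 -> q_odd
  Position 3: read '1', 1-count=4 -> q_even
  Position 4: read '0', 1-count=4 -> q_even (no change)
  Position 5: read '0', 1-count=4 -> q_even (no change)
  Position 6: read '0', 1-count=4 -> q_even (no change)
  Position 7: read '0', 1-count=4 -> q_even (no change)
  Position 8: read '1', 1-count=5 -> q_odd
  Position 9: read '0', 1-count=5 -> q_odd (no change)
Final state: q_odd, total 1s = 5 (odd); the DFA requires an odd count -> accept

1


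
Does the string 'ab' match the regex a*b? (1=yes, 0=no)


Pattern: a*b
String: 'ab'
Pattern requires: zero or more 'a's followed by exactly one 'b'
Found 1 leading 'a's
Remaining: 'b'
Remaining is exactly 'b' -> match
Result: 1

1


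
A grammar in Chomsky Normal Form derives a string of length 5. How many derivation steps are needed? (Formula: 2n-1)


Chomsky Normal Form derivation:
String length n = 5
Each step either:
  - Splits a nonterminal into two (n-1 such steps)
  - Converts a nonterminal to terminal (n such steps)
Total = (n-1) + n = 2n - 1
= 2(5) - 1
= 10 - 1
= 9

9


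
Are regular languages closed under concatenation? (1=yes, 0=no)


Regular languages are closed under:
- Union (DFA product construction)
- Intersection (DFA product construction)
- Complement (swap accept/reject states)
- Concatenation (NFA construction)
- Kleene star (NFA construction)
concatenation is in this list
Therefore: closed

1


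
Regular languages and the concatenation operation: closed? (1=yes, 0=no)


Regular languages are closed under all standard operations:
- Union: Yes (product construction)
- Intersection: Yes (product construction)
- Complement: Yes (swap accept/reject)
- Concatenation: Yes (NFA construction)
Operation: concatenation -> Closed

1


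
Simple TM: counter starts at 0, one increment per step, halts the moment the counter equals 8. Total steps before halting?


Counter starts at 0. Counting sequence:
  Step 1: counter = 1
  Step 2: counter = 2
  Step 3: counter = 3
  Step 4: counter = 4
  Step 5: counter = 5
  Step 6: counter = 6
  Step 7: counter = 7
  Step 8: counter = 8
Counter reached 8 -> halt
Total steps = 8

8


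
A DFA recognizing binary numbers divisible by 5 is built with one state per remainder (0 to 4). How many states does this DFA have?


Divisibility by 5 is tracked via the remainder mod 5: 0, 1, ..., 4
The construction assigns one state to each remainder
Number of remainders = 5

5


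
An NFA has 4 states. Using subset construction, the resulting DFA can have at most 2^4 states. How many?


NFA has 4 states
Subset construction: each DFA state = subset of NFA states
Maximum subsets = 2^4
2^4 = 16

16


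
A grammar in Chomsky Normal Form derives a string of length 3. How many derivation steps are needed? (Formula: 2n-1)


Chomsky Normal Form derivation:
String length n = 3
Each step either:
  - Splits a nonterminal into two (n-1 such steps)
  - Converts a nonterminal to terminal (n such steps)
Total = (n-1) + n = 2n - 1
= 2(3) - 1
= 6 - 1
= 5

5


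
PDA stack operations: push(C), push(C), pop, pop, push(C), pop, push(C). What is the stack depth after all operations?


Tracing stack operations:
  push(C) -> stack = [C], depth=1
  push(C) -> stack = [C,C], depth=2
  pop -> removed C, stack = [C], depth=1
  pop -> removed C, stack = [], depth=0
  push(C) -> stack = [C], depth=1
  pop -> removed C, stack = [], depth=0
  push(C) -> stack = [C], depth=1
Final depth = 1

1


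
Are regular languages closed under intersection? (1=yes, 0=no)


Regular languages are closed under all standard operations:
- Union: Yes (product construction)
- Intersection: Yes (product construction)
- Complement: Yes (swap accept/reject)
- Concatenation: Yes (NFA construction)
Operation: intersection -> Closed

1


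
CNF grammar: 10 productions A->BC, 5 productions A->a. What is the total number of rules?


CNF allows two rule forms:
  A -> BC (binary): 10 rules
  A -> a (terminal): 5 rules
Total = 10 + 5 = 15

15


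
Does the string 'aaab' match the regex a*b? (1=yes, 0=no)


Pattern: a*b
String: 'aaab'
Pattern requires: zero or more 'a's followed by exactly one 'b'
Found 3 leading 'a's
Remaining: 'b'
Remaining is exactly 'b' -> match
Result: 1

1


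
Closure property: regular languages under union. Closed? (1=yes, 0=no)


Regular languages are closed under:
- Union (DFA product construction)
- Intersection (DFA product construction)
- Complement (swap accept/reject states)
- Concatenation (NFA construction)
- Kleene star (NFA construction)
union is in this list
Therefore: closed

1


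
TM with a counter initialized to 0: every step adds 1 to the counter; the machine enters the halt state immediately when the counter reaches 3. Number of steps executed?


Counter starts at 0. Counting sequence:
  Step 1: counter = 1
  Step 2: counter = 2
  Step 3: counter = 3
Counter reached 3 -> halt
Total steps = 3

3


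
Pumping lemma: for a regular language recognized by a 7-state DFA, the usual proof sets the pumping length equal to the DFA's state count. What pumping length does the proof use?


Pumping lemma for regular languages (standard proof):
Take p = |Q|, the number of DFA states.
Any string of length >= |Q| passes through |Q|+1 states while reading its first |Q| symbols,
so by pigeonhole some state repeats, giving the loop that can be pumped.
Here |Q| = 7
Therefore the proof uses p = 7

7


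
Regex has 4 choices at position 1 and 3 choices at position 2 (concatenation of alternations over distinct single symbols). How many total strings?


First group: 4 alternatives
Second group: 3 alternatives
Concatenation: each choice from group 1 pairs with each from group 2
Total = 4 x 3 = 12

12


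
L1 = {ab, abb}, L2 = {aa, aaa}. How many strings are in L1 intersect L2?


L1 = {ab, abb}
L2 = {aa, aaa}
Checking each string in L1 against L2:
  'ab': in L2? No
  'abb': in L2? No
Intersection = {}
|L1 ∩ L2| = 0

0


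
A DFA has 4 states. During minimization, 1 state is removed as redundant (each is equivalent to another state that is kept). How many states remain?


Original DFA: 4 states
Redundant states removed: 1
Minimized states = original - removed
= 4 - 1
= 3

3


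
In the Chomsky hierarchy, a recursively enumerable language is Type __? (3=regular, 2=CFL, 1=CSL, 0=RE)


Chomsky hierarchy levels:
  Type 3: Regular (DFA/NFA/regex)
  Type 2: Context-free (PDA)
  Type 1: Context-sensitive
  Type 0: Recursively enumerable (TM)
'recursively enumerable' corresponds to Type 0

0


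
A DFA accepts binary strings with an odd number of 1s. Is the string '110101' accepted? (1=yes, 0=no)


DFA has 2 states: q_even (start, accept=no) and q_odd
Processing string '110101' character by character:
  Position 0: read '1', 1-count=1 -> q_odd
  Position 1: read '1', 1-count=2 -> q_even
  Position 2: read '0', 1-count=2 -> q_even (no change)
  Position 3: read '1', 1-count=3 -> q_odd
  Position 4: read '0', 1-count=3 -> q_odd (no change)
  Position 5: read '1', 1-count=4 -> q_even
Final state: q_even, total 1s = 4 (even); the DFA requires an odd count -> reject

0


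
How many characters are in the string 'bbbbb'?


String: 'bbbbb'
Counting characters:
  'b' appears 5 time(s)
Total length = 0 + 5 = 5

5


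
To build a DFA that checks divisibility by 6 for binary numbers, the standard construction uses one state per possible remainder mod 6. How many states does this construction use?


Divisibility by 6 is tracked via the remainder mod 6: 0, 1, ..., 5
The construction assigns one state to each remainder
Number of remainders = 6

6


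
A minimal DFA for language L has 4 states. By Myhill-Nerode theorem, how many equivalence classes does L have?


Myhill-Nerode theorem:
Number of equivalence classes = number of states in minimal DFA
Minimal DFA states = 4
Therefore equivalence classes = 4

4


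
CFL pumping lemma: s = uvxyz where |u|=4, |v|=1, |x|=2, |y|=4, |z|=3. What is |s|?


|s| = |u| + |v| + |x| + |y| + |z|
= 4 + 1 + 2 + 4 + 3
= 5 + 2 + 7
= 7 + 7
= 14

14


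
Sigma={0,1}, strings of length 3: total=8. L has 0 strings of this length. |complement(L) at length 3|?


Alphabet: {0,1}
String length: 3
Total strings of length 3 = 2^3 = 8
Strings in L = 0
Complement = total - |L|
= 8 - 0
= 8

8


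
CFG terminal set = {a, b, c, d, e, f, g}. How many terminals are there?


Terminal symbols: a, b, c, d, e, f, g
Counting each: a (#1), b (#2), c (#3), d (#4), e (#5), f (#6), g (#7)
Total = 7

7


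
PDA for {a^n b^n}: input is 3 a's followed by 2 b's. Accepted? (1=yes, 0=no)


Language requires equal numbers of a's and b's
PDA pushes for each 'a', pops for each 'b'
Number of a's = 3
Number of b's = 2
3 != 2 -> Reject

0


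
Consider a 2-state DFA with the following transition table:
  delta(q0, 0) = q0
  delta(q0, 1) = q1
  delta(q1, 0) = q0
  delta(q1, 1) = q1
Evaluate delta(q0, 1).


Looking up transition function:
delta(q0, 1) in the table
Row: q0, Column: 1
Result: q1

q1


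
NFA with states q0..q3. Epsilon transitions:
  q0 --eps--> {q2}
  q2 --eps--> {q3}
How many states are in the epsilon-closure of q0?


Starting from q0
Initialize closure = {q0}
Follow epsilon from q0 -> add q2
Follow epsilon from q2 -> add q3
Final closure: {q0, q2, q3}
Size = 3

3


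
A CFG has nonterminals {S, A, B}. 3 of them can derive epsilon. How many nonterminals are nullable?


Nonterminals: {S, A, B}
A nonterminal is nullable if it can derive epsilon
Counting nullable nonterminals: 3
Total nullable = 3

3


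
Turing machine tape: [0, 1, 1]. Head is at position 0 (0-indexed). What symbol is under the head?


Tape: [0, 1, 1]
Positions: 0 1 2
Values:    0 1 1
Head at position 0
tape[0] = 0

0


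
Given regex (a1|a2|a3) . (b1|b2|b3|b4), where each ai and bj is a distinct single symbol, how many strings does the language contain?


First group: 3 alternatives
Second group: 4 alternatives
Concatenation: each choice from group 1 pairs with each from group 2
Total = 3 x 4 = 12

12


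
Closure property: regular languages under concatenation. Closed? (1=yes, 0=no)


Regular languages are closed under:
- Union (DFA product construction)
- Intersection (DFA product construction)
- Complement (swap accept/reject states)
- Concatenation (NFA construction)
- Kleene star (NFA construction)
concatenation is in this list
Therefore: closed

1


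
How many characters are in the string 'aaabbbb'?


String: 'aaabbbb'
Counting characters:
  'a' appears 3 time(s)
  'b' appears 4 time(s)
Total length = 3 + 4 = 7

7


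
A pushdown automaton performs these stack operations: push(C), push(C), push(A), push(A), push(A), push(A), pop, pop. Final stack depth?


Tracing stack operations:
  push(C) -> stack = [C], depth=1
  push(C) -> stack = [C,C], depth=2
  push(A) -> stack = [C,C,A], depth=3
  push(A) -> stack = [C,C,A,A], depth=4
  push(A) -> stack = [C,C,A,A,A], depth=5
  push(A) -> stack = [C,C,A,A,A,A], depth=6
  pop -> removed A, stack = [C,C,A,A,A], depth=5
  pop -> removed A, stack = [C,C,A,A], depth=4
Final depth = 4

4
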